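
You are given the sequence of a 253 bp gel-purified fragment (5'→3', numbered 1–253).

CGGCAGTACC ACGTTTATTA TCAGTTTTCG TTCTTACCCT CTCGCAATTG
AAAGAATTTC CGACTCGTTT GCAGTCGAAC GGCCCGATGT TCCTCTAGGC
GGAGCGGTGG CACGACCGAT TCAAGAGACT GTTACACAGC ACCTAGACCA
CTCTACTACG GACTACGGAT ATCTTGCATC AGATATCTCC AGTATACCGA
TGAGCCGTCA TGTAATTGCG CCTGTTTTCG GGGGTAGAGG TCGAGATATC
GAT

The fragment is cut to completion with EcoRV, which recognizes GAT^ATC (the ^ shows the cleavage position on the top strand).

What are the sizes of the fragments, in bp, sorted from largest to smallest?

EcoRV sites (GATATC) start at positions 168, 182, 245.
EcoRV cuts after base 3 of each site, so after positions 170, 184, 247.
Linear molecule, 3 cuts → 4 fragments:
  1–170 → 170 bp
  171–184 → 14 bp
  185–247 → 63 bp
  248–253 → 6 bp
Sorted largest to smallest: 170, 63, 14, 6 bp.

170, 63, 14, 6 bp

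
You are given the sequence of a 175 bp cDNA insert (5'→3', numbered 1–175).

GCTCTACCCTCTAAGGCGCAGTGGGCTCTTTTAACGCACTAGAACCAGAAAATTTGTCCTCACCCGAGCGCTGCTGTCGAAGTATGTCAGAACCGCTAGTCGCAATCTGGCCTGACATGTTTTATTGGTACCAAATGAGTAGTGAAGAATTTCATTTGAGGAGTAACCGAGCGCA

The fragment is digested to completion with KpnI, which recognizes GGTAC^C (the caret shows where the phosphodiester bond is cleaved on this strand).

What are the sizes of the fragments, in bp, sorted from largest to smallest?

The KpnI site (GGTACC) starts at position 127.
KpnI cuts after base 5 of each site (before the last base), so after position 131.
Linear molecule, 1 cut → 2 fragments:
  1–131 → 131 bp
  132–175 → 44 bp
Sorted largest to smallest: 131, 44 bp.

131, 44 bp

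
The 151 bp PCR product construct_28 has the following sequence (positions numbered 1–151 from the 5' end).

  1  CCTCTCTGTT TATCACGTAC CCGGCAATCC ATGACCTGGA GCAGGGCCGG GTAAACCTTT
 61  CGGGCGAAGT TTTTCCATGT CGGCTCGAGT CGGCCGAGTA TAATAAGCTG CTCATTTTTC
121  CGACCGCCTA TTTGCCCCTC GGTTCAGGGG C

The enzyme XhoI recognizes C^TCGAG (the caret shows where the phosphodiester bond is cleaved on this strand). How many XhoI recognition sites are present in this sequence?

1

CTCGAG occurs starting at position 84.
XhoI cuts at 1 site.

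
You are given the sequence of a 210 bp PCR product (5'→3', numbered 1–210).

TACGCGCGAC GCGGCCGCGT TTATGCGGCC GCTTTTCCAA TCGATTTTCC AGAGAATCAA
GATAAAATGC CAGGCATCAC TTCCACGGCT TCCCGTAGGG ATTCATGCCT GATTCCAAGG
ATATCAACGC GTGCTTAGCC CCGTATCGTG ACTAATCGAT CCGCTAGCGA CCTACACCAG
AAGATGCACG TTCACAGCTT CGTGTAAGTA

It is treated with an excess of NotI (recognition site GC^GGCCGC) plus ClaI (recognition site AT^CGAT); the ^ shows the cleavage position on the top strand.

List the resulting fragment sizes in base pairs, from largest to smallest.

115, 54, 15, 14, 12 bp

NotI sites (GCGGCCGC) start at positions 11, 25.
NotI cuts after base 2 of each site, so after positions 12, 26.
ClaI sites (ATCGAT) start at positions 40, 155.
ClaI cuts after base 2 of each site, so after positions 41, 156.
Combined cut positions: 12, 26, 41, 156.
Linear molecule, 4 cuts → 5 fragments:
  1–12 → 12 bp
  13–26 → 14 bp
  27–41 → 15 bp
  42–156 → 115 bp
  157–210 → 54 bp
Sorted largest to smallest: 115, 54, 15, 14, 12 bp.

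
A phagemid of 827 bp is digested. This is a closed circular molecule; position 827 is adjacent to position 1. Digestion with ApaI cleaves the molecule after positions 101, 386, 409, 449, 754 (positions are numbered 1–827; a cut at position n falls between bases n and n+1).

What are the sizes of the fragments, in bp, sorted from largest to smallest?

305, 285, 174, 40, 23 bp

Circular molecule, 5 cuts → 5 fragments:
  386 − 101 = 285 bp
  409 − 386 = 23 bp
  449 − 409 = 40 bp
  754 − 449 = 305 bp
  wrap: 827 − 754 + 101 = 174 bp
Sorted largest to smallest: 305, 285, 174, 40, 23 bp.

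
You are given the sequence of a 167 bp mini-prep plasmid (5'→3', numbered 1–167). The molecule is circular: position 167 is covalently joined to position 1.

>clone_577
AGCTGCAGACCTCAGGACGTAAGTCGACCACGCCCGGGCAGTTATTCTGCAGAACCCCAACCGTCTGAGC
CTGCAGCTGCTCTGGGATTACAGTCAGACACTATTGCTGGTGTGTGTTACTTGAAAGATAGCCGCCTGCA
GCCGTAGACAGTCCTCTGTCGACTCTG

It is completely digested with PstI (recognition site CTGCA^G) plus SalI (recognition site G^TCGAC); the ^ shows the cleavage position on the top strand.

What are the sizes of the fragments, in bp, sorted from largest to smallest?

65, 28, 24, 18, 16, 16 bp

PstI sites (CTGCAG) start at positions 3, 47, 71, 136.
PstI cuts after base 5 of each site (before the last base), so after positions 7, 51, 75, 140.
SalI sites (GTCGAC) start at positions 23, 158.
SalI cuts after the first base of each site, so after positions 23, 158.
Combined cut positions: 7, 23, 51, 75, 140, 158.
Circular molecule, 6 cuts → 6 fragments:
  8–23 → 16 bp
  24–51 → 28 bp
  52–75 → 24 bp
  76–140 → 65 bp
  141–158 → 18 bp
  159–167 then 1–7 → 9 + 7 = 16 bp
Sorted largest to smallest: 65, 28, 24, 18, 16, 16 bp.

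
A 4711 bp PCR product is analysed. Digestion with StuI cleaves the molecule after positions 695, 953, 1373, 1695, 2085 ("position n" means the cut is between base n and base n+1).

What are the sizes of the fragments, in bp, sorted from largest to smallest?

2626, 695, 420, 390, 322, 258 bp

Linear molecule, 5 cuts → 6 fragments:
  695 − 0 = 695 bp
  953 − 695 = 258 bp
  1373 − 953 = 420 bp
  1695 − 1373 = 322 bp
  2085 − 1695 = 390 bp
  4711 − 2085 = 2626 bp
Sorted largest to smallest: 2626, 695, 420, 390, 322, 258 bp.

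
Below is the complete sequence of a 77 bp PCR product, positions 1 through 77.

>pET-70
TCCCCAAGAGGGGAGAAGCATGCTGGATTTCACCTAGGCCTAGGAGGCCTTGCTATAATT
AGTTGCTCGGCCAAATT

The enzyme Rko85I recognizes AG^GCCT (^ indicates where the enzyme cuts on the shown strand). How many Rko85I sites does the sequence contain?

AGGCCT occurs starting at positions 36, 45.
Rko85I cuts at 2 sites.

2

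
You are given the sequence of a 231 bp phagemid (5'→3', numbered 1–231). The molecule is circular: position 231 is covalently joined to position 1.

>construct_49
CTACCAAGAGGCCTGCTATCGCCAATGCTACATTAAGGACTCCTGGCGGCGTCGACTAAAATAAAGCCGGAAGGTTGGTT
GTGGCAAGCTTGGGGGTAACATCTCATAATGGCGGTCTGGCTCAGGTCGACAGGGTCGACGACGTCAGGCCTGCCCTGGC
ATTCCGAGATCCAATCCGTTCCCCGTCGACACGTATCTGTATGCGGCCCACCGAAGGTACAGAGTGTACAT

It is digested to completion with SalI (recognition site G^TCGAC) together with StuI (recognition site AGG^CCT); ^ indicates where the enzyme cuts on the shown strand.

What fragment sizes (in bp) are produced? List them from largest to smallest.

SalI sites (GTCGAC) start at positions 51, 126, 135, 185.
SalI cuts after the first base of each site, so after positions 51, 126, 135, 185.
StuI sites (AGGCCT) start at positions 9, 147.
StuI cuts after base 3 of each site, so after positions 11, 149.
Combined cut positions: 11, 51, 126, 135, 149, 185.
Circular molecule, 6 cuts → 6 fragments:
  12–51 → 40 bp
  52–126 → 75 bp
  127–135 → 9 bp
  136–149 → 14 bp
  150–185 → 36 bp
  186–231 then 1–11 → 46 + 11 = 57 bp
Sorted largest to smallest: 75, 57, 40, 36, 14, 9 bp.

75, 57, 40, 36, 14, 9 bp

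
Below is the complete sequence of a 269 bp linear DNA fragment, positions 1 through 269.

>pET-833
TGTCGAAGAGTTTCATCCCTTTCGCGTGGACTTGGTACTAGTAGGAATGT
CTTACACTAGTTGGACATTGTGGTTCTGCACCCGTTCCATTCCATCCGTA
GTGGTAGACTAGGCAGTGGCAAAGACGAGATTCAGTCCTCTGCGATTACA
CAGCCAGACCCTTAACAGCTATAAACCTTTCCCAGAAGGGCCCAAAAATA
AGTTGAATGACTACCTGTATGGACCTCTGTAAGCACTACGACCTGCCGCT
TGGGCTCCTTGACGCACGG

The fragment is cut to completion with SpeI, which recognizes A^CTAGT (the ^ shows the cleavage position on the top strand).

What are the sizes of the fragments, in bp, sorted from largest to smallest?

213, 37, 19 bp

SpeI sites (ACTAGT) start at positions 37, 56.
SpeI cuts after the first base of each site, so after positions 37, 56.
Linear molecule, 2 cuts → 3 fragments:
  1–37 → 37 bp
  38–56 → 19 bp
  57–269 → 213 bp
Sorted largest to smallest: 213, 37, 19 bp.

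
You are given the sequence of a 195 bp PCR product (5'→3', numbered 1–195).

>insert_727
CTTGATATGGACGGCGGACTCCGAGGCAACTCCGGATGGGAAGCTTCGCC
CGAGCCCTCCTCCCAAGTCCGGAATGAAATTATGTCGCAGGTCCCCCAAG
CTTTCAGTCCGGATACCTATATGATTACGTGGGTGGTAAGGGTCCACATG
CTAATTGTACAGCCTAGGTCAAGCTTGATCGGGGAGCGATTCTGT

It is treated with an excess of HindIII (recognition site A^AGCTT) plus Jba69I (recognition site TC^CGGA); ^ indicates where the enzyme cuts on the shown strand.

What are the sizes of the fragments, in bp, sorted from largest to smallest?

HindIII sites (AAGCTT) start at positions 41, 98, 171.
HindIII cuts after the first base of each site, so after positions 41, 98, 171.
Jba69I sites (TCCGGA) start at positions 31, 68, 108.
Jba69I cuts after base 2 of each site, so after positions 32, 69, 109.
Combined cut positions: 32, 41, 69, 98, 109, 171.
Linear molecule, 6 cuts → 7 fragments:
  1–32 → 32 bp
  33–41 → 9 bp
  42–69 → 28 bp
  70–98 → 29 bp
  99–109 → 11 bp
  110–171 → 62 bp
  172–195 → 24 bp
Sorted largest to smallest: 62, 32, 29, 28, 24, 11, 9 bp.

62, 32, 29, 28, 24, 11, 9 bp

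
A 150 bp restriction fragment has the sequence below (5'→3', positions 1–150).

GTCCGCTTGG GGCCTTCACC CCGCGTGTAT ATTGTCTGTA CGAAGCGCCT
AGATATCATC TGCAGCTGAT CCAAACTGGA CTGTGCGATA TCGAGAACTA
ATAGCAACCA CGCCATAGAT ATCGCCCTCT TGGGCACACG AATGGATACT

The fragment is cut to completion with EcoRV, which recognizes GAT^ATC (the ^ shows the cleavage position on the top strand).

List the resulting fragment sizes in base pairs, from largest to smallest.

54, 35, 31, 30 bp

EcoRV sites (GATATC) start at positions 52, 87, 118.
EcoRV cuts after base 3 of each site, so after positions 54, 89, 120.
Linear molecule, 3 cuts → 4 fragments:
  1–54 → 54 bp
  55–89 → 35 bp
  90–120 → 31 bp
  121–150 → 30 bp
Sorted largest to smallest: 54, 35, 31, 30 bp.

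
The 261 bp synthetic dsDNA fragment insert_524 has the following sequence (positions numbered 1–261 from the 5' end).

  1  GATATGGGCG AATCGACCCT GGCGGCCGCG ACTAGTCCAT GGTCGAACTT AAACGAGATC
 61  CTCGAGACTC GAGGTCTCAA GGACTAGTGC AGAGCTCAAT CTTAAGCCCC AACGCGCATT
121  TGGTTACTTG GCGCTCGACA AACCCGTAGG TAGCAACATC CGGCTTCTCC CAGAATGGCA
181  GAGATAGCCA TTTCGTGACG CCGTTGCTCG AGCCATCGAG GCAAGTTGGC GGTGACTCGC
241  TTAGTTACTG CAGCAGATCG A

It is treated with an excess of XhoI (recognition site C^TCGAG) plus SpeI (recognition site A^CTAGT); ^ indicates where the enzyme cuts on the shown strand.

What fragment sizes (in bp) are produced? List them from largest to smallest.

124, 54, 31, 30, 15, 7 bp

XhoI sites (CTCGAG) start at positions 61, 68, 207.
XhoI cuts after the first base of each site, so after positions 61, 68, 207.
SpeI sites (ACTAGT) start at positions 31, 83.
SpeI cuts after the first base of each site, so after positions 31, 83.
Combined cut positions: 31, 61, 68, 83, 207.
Linear molecule, 5 cuts → 6 fragments:
  1–31 → 31 bp
  32–61 → 30 bp
  62–68 → 7 bp
  69–83 → 15 bp
  84–207 → 124 bp
  208–261 → 54 bp
Sorted largest to smallest: 124, 54, 31, 30, 15, 7 bp.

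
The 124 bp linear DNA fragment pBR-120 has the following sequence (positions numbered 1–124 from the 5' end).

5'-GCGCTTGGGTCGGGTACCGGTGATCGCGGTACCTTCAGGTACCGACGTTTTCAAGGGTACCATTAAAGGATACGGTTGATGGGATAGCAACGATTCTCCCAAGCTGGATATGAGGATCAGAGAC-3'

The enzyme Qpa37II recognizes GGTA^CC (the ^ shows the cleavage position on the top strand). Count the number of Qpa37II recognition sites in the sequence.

4

GGTACC occurs starting at positions 13, 28, 38, 56.
Qpa37II cuts at 4 sites.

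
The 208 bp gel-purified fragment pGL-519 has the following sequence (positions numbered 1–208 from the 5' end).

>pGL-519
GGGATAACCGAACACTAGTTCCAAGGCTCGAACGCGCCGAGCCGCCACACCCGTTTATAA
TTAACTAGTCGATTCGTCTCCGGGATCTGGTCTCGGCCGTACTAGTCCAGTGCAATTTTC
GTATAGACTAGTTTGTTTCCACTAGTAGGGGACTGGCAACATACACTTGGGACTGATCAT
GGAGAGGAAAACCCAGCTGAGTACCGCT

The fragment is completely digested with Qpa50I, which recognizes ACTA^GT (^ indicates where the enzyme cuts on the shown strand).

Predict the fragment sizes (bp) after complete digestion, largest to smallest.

64, 50, 37, 26, 17, 14 bp

Qpa50I sites (ACTAGT) start at positions 14, 64, 101, 127, 141.
Qpa50I cuts after base 4 of each site, so after positions 17, 67, 104, 130, 144.
Linear molecule, 5 cuts → 6 fragments:
  1–17 → 17 bp
  18–67 → 50 bp
  68–104 → 37 bp
  105–130 → 26 bp
  131–144 → 14 bp
  145–208 → 64 bp
Sorted largest to smallest: 64, 50, 37, 26, 17, 14 bp.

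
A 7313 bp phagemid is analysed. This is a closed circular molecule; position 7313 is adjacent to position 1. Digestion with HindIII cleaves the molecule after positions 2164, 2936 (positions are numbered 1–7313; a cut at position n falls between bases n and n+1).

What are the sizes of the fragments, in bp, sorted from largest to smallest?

Circular molecule, 2 cuts → 2 fragments:
  2936 − 2164 = 772 bp
  wrap: 7313 − 2936 + 2164 = 6541 bp
Sorted largest to smallest: 6541, 772 bp.

6541, 772 bp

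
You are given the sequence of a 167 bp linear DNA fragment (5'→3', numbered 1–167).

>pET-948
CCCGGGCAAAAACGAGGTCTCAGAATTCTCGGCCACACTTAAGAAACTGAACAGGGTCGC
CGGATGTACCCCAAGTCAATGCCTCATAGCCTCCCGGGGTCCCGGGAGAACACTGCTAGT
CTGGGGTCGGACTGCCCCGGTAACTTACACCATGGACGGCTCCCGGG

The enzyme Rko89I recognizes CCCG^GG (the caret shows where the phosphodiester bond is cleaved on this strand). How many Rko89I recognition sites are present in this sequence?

4

CCCGGG occurs starting at positions 1, 93, 101, 162.
Rko89I cuts at 4 sites.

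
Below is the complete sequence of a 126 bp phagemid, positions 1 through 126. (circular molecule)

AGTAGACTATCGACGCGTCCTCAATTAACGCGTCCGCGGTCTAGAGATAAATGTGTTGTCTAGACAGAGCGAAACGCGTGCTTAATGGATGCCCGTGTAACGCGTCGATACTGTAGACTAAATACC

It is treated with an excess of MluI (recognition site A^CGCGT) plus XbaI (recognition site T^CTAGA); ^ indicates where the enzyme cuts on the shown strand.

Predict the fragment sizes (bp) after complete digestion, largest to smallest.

MluI sites (ACGCGT) start at positions 13, 28, 74, 100.
MluI cuts after the first base of each site, so after positions 13, 28, 74, 100.
XbaI sites (TCTAGA) start at positions 40, 59.
XbaI cuts after the first base of each site, so after positions 40, 59.
Combined cut positions: 13, 28, 40, 59, 74, 100.
Circular molecule, 6 cuts → 6 fragments:
  14–28 → 15 bp
  29–40 → 12 bp
  41–59 → 19 bp
  60–74 → 15 bp
  75–100 → 26 bp
  101–126 then 1–13 → 26 + 13 = 39 bp
Sorted largest to smallest: 39, 26, 19, 15, 15, 12 bp.

39, 26, 19, 15, 15, 12 bp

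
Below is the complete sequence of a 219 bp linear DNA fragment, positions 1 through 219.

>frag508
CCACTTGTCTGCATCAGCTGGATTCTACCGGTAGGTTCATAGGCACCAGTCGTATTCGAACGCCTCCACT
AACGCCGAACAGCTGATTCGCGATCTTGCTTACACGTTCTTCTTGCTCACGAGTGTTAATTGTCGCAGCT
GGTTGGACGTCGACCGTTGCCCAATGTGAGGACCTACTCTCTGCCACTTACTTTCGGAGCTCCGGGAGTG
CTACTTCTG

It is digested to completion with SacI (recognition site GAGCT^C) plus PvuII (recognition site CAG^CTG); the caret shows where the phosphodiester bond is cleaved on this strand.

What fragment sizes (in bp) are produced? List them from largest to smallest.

The SacI site (GAGCTC) starts at position 197.
SacI cuts after base 5 of each site (before the last base), so after position 201.
PvuII sites (CAGCTG) start at positions 15, 80, 136.
PvuII cuts after base 3 of each site, so after positions 17, 82, 138.
Combined cut positions: 17, 82, 138, 201.
Linear molecule, 4 cuts → 5 fragments:
  1–17 → 17 bp
  18–82 → 65 bp
  83–138 → 56 bp
  139–201 → 63 bp
  202–219 → 18 bp
Sorted largest to smallest: 65, 63, 56, 18, 17 bp.

65, 63, 56, 18, 17 bp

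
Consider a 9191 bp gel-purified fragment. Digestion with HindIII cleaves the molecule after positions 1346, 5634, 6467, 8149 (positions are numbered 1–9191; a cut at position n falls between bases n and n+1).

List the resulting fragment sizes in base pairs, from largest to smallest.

Linear molecule, 4 cuts → 5 fragments:
  1346 − 0 = 1346 bp
  5634 − 1346 = 4288 bp
  6467 − 5634 = 833 bp
  8149 − 6467 = 1682 bp
  9191 − 8149 = 1042 bp
Sorted largest to smallest: 4288, 1682, 1346, 1042, 833 bp.

4288, 1682, 1346, 1042, 833 bp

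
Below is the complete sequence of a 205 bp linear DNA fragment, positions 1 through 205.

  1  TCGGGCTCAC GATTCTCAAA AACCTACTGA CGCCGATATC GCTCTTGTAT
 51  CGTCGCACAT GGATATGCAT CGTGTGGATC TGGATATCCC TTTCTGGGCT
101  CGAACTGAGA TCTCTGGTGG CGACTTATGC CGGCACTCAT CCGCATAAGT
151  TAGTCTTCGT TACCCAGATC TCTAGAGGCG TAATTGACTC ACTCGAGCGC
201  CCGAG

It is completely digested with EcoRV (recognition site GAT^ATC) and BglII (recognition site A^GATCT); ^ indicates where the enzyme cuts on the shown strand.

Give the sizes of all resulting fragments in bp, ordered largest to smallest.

EcoRV sites (GATATC) start at positions 35, 83.
EcoRV cuts after base 3 of each site, so after positions 37, 85.
BglII sites (AGATCT) start at positions 108, 166.
BglII cuts after the first base of each site, so after positions 108, 166.
Combined cut positions: 37, 85, 108, 166.
Linear molecule, 4 cuts → 5 fragments:
  1–37 → 37 bp
  38–85 → 48 bp
  86–108 → 23 bp
  109–166 → 58 bp
  167–205 → 39 bp
Sorted largest to smallest: 58, 48, 39, 37, 23 bp.

58, 48, 39, 37, 23 bp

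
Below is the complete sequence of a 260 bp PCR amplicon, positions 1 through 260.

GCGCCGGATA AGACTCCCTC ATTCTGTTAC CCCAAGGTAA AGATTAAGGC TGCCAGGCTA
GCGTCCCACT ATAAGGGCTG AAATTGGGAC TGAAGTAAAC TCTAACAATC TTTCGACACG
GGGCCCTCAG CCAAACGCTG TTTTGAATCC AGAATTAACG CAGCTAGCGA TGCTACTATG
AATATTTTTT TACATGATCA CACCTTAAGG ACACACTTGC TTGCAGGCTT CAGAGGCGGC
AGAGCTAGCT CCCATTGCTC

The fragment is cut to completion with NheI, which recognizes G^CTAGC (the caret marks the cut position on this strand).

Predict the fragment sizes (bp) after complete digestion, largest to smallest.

NheI sites (GCTAGC) start at positions 57, 163, 244.
NheI cuts after the first base of each site, so after positions 57, 163, 244.
Linear molecule, 3 cuts → 4 fragments:
  1–57 → 57 bp
  58–163 → 106 bp
  164–244 → 81 bp
  245–260 → 16 bp
Sorted largest to smallest: 106, 81, 57, 16 bp.

106, 81, 57, 16 bp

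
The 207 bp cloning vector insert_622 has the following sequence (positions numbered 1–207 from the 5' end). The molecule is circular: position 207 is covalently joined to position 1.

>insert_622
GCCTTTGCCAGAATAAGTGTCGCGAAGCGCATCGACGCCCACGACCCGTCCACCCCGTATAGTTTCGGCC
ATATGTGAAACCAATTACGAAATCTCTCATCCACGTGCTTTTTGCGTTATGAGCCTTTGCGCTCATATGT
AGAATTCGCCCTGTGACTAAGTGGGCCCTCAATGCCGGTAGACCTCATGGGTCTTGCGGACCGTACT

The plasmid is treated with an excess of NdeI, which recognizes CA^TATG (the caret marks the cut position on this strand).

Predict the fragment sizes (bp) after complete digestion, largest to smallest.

143, 64 bp

NdeI sites (CATATG) start at positions 70, 134.
NdeI cuts after base 2 of each site, so after positions 71, 135.
Circular molecule, 2 cuts → 2 fragments:
  72–135 → 64 bp
  136–207 then 1–71 → 72 + 71 = 143 bp
Sorted largest to smallest: 143, 64 bp.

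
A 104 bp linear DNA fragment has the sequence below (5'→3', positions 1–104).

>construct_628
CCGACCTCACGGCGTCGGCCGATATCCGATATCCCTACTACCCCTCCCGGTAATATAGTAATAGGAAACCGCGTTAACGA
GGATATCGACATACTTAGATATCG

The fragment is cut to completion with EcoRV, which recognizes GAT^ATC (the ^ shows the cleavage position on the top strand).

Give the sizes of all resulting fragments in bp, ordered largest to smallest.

54, 23, 16, 7, 4 bp

EcoRV sites (GATATC) start at positions 21, 28, 82, 98.
EcoRV cuts after base 3 of each site, so after positions 23, 30, 84, 100.
Linear molecule, 4 cuts → 5 fragments:
  1–23 → 23 bp
  24–30 → 7 bp
  31–84 → 54 bp
  85–100 → 16 bp
  101–104 → 4 bp
Sorted largest to smallest: 54, 23, 16, 7, 4 bp.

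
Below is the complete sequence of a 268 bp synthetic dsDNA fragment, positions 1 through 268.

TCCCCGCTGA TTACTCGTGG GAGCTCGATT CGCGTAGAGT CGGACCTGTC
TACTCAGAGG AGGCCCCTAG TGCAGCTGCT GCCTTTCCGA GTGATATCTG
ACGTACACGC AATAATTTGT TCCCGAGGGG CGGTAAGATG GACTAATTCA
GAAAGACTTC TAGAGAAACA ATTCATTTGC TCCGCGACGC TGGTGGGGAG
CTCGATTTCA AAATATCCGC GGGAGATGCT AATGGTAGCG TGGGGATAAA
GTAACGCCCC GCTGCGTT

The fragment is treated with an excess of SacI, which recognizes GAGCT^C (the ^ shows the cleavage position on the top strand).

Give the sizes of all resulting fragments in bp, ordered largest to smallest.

177, 66, 25 bp

SacI sites (GAGCTC) start at positions 21, 198.
SacI cuts after base 5 of each site (before the last base), so after positions 25, 202.
Linear molecule, 2 cuts → 3 fragments:
  1–25 → 25 bp
  26–202 → 177 bp
  203–268 → 66 bp
Sorted largest to smallest: 177, 66, 25 bp.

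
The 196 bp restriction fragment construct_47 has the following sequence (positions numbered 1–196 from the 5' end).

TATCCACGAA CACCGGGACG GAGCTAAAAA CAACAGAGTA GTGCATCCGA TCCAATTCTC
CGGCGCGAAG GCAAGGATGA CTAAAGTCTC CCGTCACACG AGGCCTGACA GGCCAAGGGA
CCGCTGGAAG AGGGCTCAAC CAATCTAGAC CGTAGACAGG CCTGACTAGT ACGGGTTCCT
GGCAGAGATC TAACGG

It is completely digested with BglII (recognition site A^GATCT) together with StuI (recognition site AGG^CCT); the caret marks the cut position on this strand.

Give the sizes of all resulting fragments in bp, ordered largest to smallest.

The BglII site (AGATCT) starts at position 186.
BglII cuts after the first base of each site, so after position 186.
StuI sites (AGGCCT) start at positions 101, 158.
StuI cuts after base 3 of each site, so after positions 103, 160.
Combined cut positions: 103, 160, 186.
Linear molecule, 3 cuts → 4 fragments:
  1–103 → 103 bp
  104–160 → 57 bp
  161–186 → 26 bp
  187–196 → 10 bp
Sorted largest to smallest: 103, 57, 26, 10 bp.

103, 57, 26, 10 bp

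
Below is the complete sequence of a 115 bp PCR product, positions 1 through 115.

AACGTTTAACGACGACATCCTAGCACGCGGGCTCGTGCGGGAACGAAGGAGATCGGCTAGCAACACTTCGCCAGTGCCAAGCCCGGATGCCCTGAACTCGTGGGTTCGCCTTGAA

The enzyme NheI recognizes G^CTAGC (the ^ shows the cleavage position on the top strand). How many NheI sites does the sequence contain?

1

GCTAGC occurs starting at position 56.
NheI cuts at 1 site.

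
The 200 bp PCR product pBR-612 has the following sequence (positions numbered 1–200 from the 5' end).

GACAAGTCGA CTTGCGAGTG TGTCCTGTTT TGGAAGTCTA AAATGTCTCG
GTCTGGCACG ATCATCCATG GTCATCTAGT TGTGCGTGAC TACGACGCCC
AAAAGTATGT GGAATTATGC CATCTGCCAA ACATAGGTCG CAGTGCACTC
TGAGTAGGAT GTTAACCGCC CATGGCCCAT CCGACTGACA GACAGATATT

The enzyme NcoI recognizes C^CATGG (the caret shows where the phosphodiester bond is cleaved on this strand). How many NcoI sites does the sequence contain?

2

CCATGG occurs starting at positions 66, 170.
NcoI cuts at 2 sites.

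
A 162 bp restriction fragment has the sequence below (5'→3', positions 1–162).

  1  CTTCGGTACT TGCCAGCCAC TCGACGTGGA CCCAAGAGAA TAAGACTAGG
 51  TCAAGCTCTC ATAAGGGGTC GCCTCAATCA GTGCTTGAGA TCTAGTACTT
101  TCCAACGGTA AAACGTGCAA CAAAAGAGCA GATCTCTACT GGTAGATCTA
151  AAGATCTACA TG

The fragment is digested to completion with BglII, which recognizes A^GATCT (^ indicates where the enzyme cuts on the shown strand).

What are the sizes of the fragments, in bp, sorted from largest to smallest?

BglII sites (AGATCT) start at positions 88, 130, 144, 152.
BglII cuts after the first base of each site, so after positions 88, 130, 144, 152.
Linear molecule, 4 cuts → 5 fragments:
  1–88 → 88 bp
  89–130 → 42 bp
  131–144 → 14 bp
  145–152 → 8 bp
  153–162 → 10 bp
Sorted largest to smallest: 88, 42, 14, 10, 8 bp.

88, 42, 14, 10, 8 bp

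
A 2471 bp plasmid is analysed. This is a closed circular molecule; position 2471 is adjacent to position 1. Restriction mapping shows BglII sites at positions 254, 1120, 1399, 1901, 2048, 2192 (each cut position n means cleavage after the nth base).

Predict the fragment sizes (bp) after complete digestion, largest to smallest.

Circular molecule, 6 cuts → 6 fragments:
  1120 − 254 = 866 bp
  1399 − 1120 = 279 bp
  1901 − 1399 = 502 bp
  2048 − 1901 = 147 bp
  2192 − 2048 = 144 bp
  wrap: 2471 − 2192 + 254 = 533 bp
Sorted largest to smallest: 866, 533, 502, 279, 147, 144 bp.

866, 533, 502, 279, 147, 144 bp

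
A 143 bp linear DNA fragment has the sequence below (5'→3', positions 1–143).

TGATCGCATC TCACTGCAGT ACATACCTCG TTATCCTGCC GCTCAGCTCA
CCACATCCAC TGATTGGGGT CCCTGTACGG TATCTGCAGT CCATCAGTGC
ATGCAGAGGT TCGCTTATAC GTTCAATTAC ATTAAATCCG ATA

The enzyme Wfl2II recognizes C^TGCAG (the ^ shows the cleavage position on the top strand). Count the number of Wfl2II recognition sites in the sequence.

2

CTGCAG occurs starting at positions 14, 84.
Wfl2II cuts at 2 sites.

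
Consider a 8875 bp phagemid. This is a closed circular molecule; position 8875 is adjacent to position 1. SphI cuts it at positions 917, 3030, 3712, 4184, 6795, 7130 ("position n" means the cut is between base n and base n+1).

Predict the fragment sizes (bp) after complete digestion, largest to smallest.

2662, 2611, 2113, 682, 472, 335 bp

Circular molecule, 6 cuts → 6 fragments:
  3030 − 917 = 2113 bp
  3712 − 3030 = 682 bp
  4184 − 3712 = 472 bp
  6795 − 4184 = 2611 bp
  7130 − 6795 = 335 bp
  wrap: 8875 − 7130 + 917 = 2662 bp
Sorted largest to smallest: 2662, 2611, 2113, 682, 472, 335 bp.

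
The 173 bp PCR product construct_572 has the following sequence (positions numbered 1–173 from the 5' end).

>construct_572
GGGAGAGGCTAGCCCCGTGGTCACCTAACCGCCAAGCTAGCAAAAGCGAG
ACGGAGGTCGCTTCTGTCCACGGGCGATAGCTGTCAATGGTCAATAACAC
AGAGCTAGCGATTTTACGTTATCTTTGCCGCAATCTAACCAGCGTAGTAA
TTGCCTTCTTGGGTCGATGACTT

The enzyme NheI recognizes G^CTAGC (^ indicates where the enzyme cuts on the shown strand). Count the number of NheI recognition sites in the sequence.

GCTAGC occurs starting at positions 8, 36, 104.
NheI cuts at 3 sites.

3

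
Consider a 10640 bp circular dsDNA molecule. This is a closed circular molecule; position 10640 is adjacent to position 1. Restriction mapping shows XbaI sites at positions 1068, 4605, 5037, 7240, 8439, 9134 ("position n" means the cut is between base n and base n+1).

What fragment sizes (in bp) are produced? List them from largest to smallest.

Circular molecule, 6 cuts → 6 fragments:
  4605 − 1068 = 3537 bp
  5037 − 4605 = 432 bp
  7240 − 5037 = 2203 bp
  8439 − 7240 = 1199 bp
  9134 − 8439 = 695 bp
  wrap: 10640 − 9134 + 1068 = 2574 bp
Sorted largest to smallest: 3537, 2574, 2203, 1199, 695, 432 bp.

3537, 2574, 2203, 1199, 695, 432 bp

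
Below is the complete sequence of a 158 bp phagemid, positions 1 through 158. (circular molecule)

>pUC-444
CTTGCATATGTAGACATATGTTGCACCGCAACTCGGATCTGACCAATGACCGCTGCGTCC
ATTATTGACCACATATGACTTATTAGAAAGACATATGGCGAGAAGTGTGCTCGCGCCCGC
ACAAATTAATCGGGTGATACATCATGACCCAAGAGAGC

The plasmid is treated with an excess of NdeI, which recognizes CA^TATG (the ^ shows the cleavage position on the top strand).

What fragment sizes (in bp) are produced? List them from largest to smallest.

NdeI sites (CATATG) start at positions 5, 15, 72, 92.
NdeI cuts after base 2 of each site, so after positions 6, 16, 73, 93.
Circular molecule, 4 cuts → 4 fragments:
  7–16 → 10 bp
  17–73 → 57 bp
  74–93 → 20 bp
  94–158 then 1–6 → 65 + 6 = 71 bp
Sorted largest to smallest: 71, 57, 20, 10 bp.

71, 57, 20, 10 bp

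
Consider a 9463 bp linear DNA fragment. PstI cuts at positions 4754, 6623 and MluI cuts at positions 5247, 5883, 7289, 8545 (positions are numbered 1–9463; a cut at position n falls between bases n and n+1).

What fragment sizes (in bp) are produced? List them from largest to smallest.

Combined cut positions (sorted): 4754, 5247, 5883, 6623, 7289, 8545.
Linear molecule, 6 cuts → 7 fragments:
  4754 − 0 = 4754 bp
  5247 − 4754 = 493 bp
  5883 − 5247 = 636 bp
  6623 − 5883 = 740 bp
  7289 − 6623 = 666 bp
  8545 − 7289 = 1256 bp
  9463 − 8545 = 918 bp
Sorted largest to smallest: 4754, 1256, 918, 740, 666, 636, 493 bp.

4754, 1256, 918, 740, 666, 636, 493 bp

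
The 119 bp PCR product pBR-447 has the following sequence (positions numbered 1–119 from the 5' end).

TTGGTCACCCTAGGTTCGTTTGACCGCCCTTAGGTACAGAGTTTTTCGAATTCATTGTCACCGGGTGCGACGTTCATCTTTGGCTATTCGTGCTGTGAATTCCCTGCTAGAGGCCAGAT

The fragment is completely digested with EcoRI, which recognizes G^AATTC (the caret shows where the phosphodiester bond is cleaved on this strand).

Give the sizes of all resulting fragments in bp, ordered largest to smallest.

EcoRI sites (GAATTC) start at positions 48, 97.
EcoRI cuts after the first base of each site, so after positions 48, 97.
Linear molecule, 2 cuts → 3 fragments:
  1–48 → 48 bp
  49–97 → 49 bp
  98–119 → 22 bp
Sorted largest to smallest: 49, 48, 22 bp.

49, 48, 22 bp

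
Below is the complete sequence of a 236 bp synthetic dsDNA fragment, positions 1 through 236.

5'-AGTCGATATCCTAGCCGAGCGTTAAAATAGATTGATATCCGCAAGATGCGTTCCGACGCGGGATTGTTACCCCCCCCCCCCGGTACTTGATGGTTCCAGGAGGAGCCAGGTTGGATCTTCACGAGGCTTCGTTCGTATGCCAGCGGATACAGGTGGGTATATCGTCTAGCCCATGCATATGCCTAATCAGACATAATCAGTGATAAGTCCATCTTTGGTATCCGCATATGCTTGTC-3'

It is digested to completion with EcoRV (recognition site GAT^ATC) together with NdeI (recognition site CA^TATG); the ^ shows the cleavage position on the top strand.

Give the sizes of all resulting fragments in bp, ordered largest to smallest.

EcoRV sites (GATATC) start at positions 5, 34.
EcoRV cuts after base 3 of each site, so after positions 7, 36.
NdeI sites (CATATG) start at positions 176, 225.
NdeI cuts after base 2 of each site, so after positions 177, 226.
Combined cut positions: 7, 36, 177, 226.
Linear molecule, 4 cuts → 5 fragments:
  1–7 → 7 bp
  8–36 → 29 bp
  37–177 → 141 bp
  178–226 → 49 bp
  227–236 → 10 bp
Sorted largest to smallest: 141, 49, 29, 10, 7 bp.

141, 49, 29, 10, 7 bp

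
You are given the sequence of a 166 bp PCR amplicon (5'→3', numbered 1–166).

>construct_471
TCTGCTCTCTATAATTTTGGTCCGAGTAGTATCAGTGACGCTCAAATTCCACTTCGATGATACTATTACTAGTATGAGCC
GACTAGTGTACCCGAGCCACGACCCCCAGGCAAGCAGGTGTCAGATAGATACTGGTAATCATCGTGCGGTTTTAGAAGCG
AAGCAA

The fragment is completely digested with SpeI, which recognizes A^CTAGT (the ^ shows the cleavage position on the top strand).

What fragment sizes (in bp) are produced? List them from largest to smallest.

SpeI sites (ACTAGT) start at positions 68, 82.
SpeI cuts after the first base of each site, so after positions 68, 82.
Linear molecule, 2 cuts → 3 fragments:
  1–68 → 68 bp
  69–82 → 14 bp
  83–166 → 84 bp
Sorted largest to smallest: 84, 68, 14 bp.

84, 68, 14 bp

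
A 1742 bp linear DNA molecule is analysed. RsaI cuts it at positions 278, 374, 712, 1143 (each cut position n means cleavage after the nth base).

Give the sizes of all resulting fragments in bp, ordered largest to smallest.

Linear molecule, 4 cuts → 5 fragments:
  278 − 0 = 278 bp
  374 − 278 = 96 bp
  712 − 374 = 338 bp
  1143 − 712 = 431 bp
  1742 − 1143 = 599 bp
Sorted largest to smallest: 599, 431, 338, 278, 96 bp.

599, 431, 338, 278, 96 bp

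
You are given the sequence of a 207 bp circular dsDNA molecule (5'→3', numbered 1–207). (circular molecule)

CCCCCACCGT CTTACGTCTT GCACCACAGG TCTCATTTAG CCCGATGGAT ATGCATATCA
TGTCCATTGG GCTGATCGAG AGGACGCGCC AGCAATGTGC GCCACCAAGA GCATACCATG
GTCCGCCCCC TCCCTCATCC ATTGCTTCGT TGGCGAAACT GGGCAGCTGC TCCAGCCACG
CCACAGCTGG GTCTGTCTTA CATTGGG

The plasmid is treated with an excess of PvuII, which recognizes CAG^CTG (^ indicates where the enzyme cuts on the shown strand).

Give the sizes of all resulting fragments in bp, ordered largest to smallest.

PvuII sites (CAGCTG) start at positions 164, 184.
PvuII cuts after base 3 of each site, so after positions 166, 186.
Circular molecule, 2 cuts → 2 fragments:
  167–186 → 20 bp
  187–207 then 1–166 → 21 + 166 = 187 bp
Sorted largest to smallest: 187, 20 bp.

187, 20 bp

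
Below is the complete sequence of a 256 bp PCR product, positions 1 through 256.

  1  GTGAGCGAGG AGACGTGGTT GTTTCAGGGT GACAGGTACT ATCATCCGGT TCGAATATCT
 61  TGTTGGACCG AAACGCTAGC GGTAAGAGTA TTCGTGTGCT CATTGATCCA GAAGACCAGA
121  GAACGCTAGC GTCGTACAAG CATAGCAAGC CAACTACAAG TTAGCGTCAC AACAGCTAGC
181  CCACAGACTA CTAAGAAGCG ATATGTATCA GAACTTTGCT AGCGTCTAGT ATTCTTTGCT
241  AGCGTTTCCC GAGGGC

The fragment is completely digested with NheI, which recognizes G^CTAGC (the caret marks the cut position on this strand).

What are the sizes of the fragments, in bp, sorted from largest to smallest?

NheI sites (GCTAGC) start at positions 75, 125, 175, 218, 238.
NheI cuts after the first base of each site, so after positions 75, 125, 175, 218, 238.
Linear molecule, 5 cuts → 6 fragments:
  1–75 → 75 bp
  76–125 → 50 bp
  126–175 → 50 bp
  176–218 → 43 bp
  219–238 → 20 bp
  239–256 → 18 bp
Sorted largest to smallest: 75, 50, 50, 43, 20, 18 bp.

75, 50, 50, 43, 20, 18 bp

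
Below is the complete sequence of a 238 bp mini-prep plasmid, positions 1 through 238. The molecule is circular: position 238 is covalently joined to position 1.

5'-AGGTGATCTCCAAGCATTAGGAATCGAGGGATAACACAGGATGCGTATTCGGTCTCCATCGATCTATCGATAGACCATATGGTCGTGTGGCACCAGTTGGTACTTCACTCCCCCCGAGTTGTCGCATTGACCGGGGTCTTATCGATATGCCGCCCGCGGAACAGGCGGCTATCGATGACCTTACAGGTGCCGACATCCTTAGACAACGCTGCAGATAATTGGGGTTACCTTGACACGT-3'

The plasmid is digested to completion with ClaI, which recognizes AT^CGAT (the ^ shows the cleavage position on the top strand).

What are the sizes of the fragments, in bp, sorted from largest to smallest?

ClaI sites (ATCGAT) start at positions 58, 66, 141, 171.
ClaI cuts after base 2 of each site, so after positions 59, 67, 142, 172.
Circular molecule, 4 cuts → 4 fragments:
  60–67 → 8 bp
  68–142 → 75 bp
  143–172 → 30 bp
  173–238 then 1–59 → 66 + 59 = 125 bp
Sorted largest to smallest: 125, 75, 30, 8 bp.

125, 75, 30, 8 bp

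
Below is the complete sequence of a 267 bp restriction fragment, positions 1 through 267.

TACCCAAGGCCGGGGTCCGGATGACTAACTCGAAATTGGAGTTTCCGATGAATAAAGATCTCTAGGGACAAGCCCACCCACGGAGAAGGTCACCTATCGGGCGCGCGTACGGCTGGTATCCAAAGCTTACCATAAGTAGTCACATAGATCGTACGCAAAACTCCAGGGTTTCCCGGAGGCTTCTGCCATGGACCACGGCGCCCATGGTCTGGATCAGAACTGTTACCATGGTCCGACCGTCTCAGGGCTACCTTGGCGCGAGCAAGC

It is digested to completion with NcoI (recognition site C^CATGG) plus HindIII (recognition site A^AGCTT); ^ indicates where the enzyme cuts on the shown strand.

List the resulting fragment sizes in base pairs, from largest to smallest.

123, 63, 41, 24, 16 bp

NcoI sites (CCATGG) start at positions 186, 202, 226.
NcoI cuts after the first base of each site, so after positions 186, 202, 226.
The HindIII site (AAGCTT) starts at position 123.
HindIII cuts after the first base of each site, so after position 123.
Combined cut positions: 123, 186, 202, 226.
Linear molecule, 4 cuts → 5 fragments:
  1–123 → 123 bp
  124–186 → 63 bp
  187–202 → 16 bp
  203–226 → 24 bp
  227–267 → 41 bp
Sorted largest to smallest: 123, 63, 41, 24, 16 bp.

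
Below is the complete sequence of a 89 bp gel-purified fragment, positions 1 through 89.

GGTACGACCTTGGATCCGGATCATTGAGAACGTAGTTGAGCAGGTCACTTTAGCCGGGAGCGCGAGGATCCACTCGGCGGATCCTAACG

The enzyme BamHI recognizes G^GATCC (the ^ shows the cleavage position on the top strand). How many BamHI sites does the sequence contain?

GGATCC occurs starting at positions 12, 66, 79.
BamHI cuts at 3 sites.

3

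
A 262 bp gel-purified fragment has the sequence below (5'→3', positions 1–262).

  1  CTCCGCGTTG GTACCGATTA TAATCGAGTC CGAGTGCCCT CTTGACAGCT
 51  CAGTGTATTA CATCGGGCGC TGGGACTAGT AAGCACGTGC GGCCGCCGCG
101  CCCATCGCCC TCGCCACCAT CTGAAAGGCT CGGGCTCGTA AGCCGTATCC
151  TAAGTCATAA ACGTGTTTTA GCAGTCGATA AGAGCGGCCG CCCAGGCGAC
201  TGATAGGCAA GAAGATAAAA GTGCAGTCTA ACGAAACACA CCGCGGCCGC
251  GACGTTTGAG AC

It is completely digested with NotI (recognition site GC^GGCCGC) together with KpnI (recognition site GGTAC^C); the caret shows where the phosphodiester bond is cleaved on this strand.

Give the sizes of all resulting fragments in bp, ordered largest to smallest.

NotI sites (GCGGCCGC) start at positions 89, 184, 243.
NotI cuts after base 2 of each site, so after positions 90, 185, 244.
The KpnI site (GGTACC) starts at position 10.
KpnI cuts after base 5 of each site (before the last base), so after position 14.
Combined cut positions: 14, 90, 185, 244.
Linear molecule, 4 cuts → 5 fragments:
  1–14 → 14 bp
  15–90 → 76 bp
  91–185 → 95 bp
  186–244 → 59 bp
  245–262 → 18 bp
Sorted largest to smallest: 95, 76, 59, 18, 14 bp.

95, 76, 59, 18, 14 bp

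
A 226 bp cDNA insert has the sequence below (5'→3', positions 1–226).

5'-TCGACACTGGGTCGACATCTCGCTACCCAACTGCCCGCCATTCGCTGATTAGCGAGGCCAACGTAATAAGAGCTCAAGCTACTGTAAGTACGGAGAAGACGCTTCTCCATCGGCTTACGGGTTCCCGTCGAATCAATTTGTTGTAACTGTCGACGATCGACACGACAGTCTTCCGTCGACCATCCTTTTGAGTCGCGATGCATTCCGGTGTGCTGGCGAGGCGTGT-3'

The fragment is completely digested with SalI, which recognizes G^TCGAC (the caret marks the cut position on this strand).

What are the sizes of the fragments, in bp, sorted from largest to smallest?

SalI sites (GTCGAC) start at positions 11, 149, 175.
SalI cuts after the first base of each site, so after positions 11, 149, 175.
Linear molecule, 3 cuts → 4 fragments:
  1–11 → 11 bp
  12–149 → 138 bp
  150–175 → 26 bp
  176–226 → 51 bp
Sorted largest to smallest: 138, 51, 26, 11 bp.

138, 51, 26, 11 bp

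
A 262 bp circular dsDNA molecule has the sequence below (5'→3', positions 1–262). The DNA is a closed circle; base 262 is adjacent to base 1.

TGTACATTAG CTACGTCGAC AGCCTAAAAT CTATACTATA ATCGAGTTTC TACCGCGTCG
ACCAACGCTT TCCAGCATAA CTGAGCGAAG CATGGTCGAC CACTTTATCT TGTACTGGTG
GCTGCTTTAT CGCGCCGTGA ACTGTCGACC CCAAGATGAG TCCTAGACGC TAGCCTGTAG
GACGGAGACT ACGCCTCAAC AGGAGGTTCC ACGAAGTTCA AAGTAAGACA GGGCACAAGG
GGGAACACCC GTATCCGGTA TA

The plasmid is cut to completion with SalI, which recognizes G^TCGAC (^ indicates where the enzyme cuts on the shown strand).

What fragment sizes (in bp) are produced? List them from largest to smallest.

133, 49, 42, 38 bp

SalI sites (GTCGAC) start at positions 15, 57, 95, 144.
SalI cuts after the first base of each site, so after positions 15, 57, 95, 144.
Circular molecule, 4 cuts → 4 fragments:
  16–57 → 42 bp
  58–95 → 38 bp
  96–144 → 49 bp
  145–262 then 1–15 → 118 + 15 = 133 bp
Sorted largest to smallest: 133, 49, 42, 38 bp.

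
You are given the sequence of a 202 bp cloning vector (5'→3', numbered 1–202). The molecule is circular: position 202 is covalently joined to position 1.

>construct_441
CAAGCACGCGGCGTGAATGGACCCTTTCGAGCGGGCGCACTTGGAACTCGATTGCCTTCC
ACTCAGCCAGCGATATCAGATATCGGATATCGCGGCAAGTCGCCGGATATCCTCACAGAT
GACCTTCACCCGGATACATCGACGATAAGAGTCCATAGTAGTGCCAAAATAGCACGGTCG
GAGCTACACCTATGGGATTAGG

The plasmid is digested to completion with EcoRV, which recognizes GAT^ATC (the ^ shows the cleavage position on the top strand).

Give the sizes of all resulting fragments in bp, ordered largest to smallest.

EcoRV sites (GATATC) start at positions 72, 79, 86, 106.
EcoRV cuts after base 3 of each site, so after positions 74, 81, 88, 108.
Circular molecule, 4 cuts → 4 fragments:
  75–81 → 7 bp
  82–88 → 7 bp
  89–108 → 20 bp
  109–202 then 1–74 → 94 + 74 = 168 bp
Sorted largest to smallest: 168, 20, 7, 7 bp.

168, 20, 7, 7 bp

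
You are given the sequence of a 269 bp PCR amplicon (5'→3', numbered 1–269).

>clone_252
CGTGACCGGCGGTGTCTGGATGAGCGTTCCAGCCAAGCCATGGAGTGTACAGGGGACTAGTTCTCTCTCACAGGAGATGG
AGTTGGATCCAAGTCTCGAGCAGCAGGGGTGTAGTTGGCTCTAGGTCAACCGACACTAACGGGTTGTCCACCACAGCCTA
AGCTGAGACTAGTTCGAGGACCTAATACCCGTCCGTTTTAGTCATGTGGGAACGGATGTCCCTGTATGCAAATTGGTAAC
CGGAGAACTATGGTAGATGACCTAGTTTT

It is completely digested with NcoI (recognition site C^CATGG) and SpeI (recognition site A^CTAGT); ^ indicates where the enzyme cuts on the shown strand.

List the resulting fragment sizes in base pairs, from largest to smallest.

The NcoI site (CCATGG) starts at position 38.
NcoI cuts after the first base of each site, so after position 38.
SpeI sites (ACTAGT) start at positions 56, 168.
SpeI cuts after the first base of each site, so after positions 56, 168.
Combined cut positions: 38, 56, 168.
Linear molecule, 3 cuts → 4 fragments:
  1–38 → 38 bp
  39–56 → 18 bp
  57–168 → 112 bp
  169–269 → 101 bp
Sorted largest to smallest: 112, 101, 38, 18 bp.

112, 101, 38, 18 bp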